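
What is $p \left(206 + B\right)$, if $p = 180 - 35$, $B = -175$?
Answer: $4495$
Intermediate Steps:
$p = 145$
$p \left(206 + B\right) = 145 \left(206 - 175\right) = 145 \cdot 31 = 4495$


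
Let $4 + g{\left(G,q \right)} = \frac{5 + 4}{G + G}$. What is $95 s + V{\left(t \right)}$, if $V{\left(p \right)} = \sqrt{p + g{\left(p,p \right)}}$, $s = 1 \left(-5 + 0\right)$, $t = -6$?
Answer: $-475 + \frac{i \sqrt{43}}{2} \approx -475.0 + 3.2787 i$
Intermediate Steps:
$g{\left(G,q \right)} = -4 + \frac{9}{2 G}$ ($g{\left(G,q \right)} = -4 + \frac{5 + 4}{G + G} = -4 + \frac{9}{2 G}$)
$s = -5$ ($s = 1 \left(-5\right) = -5$)
$V{\left(p \right)} = \sqrt{-4 + p + \frac{9}{2 p}}$ ($V{\left(p \right)} = \sqrt{p - \left(4 - \frac{9}{2 p}\right)} = \sqrt{-4 + p + \frac{9}{2 p}}$)
$95 s + V{\left(t \right)} = 95 \left(-5\right) + \frac{\sqrt{-16 + 4 \left(-6\right) + \frac{18}{-6}}}{2} = -475 + \frac{\sqrt{-16 - 24 + 18 \left(- \frac{1}{6}\right)}}{2} = -475 + \frac{\sqrt{-16 - 24 - 3}}{2} = -475 + \frac{\sqrt{-43}}{2} = -475 + \frac{i \sqrt{43}}{2}$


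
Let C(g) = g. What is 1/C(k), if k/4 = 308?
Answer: 1/1232 ≈ 0.00081169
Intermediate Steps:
k = 1232 (k = 4*308 = 1232)
1/C(k) = 1/1232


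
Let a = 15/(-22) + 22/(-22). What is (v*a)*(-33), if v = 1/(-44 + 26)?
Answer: -37/12 ≈ -3.0833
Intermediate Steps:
a = -37/22 (a = 15*(-1/22) + 22*(-1/22) = -15/22 - 1 = -37/22 ≈ -1.6818)
v = -1/18 (v = 1/(-18) = -1/18 ≈ -0.055556)
(v*a)*(-33) = -1/18*(-37/22)*(-33) = (37/396)*(-33) = -37/12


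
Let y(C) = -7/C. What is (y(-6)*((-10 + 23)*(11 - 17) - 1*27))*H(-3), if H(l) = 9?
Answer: -2205/2 ≈ -1102.5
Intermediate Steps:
(y(-6)*((-10 + 23)*(11 - 17) - 1*27))*H(-3) = ((-7/(-6))*((-10 + 23)*(11 - 17) - 1*27))*9 = ((-7*(-1/6))*(13*(-6) - 27))*9 = (7*(-78 - 27)/6)*9 = ((7/6)*(-105))*9 = -245/2*9 = -2205/2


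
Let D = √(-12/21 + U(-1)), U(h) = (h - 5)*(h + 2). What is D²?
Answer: -46/7 ≈ -6.5714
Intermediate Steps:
U(h) = (-5 + h)*(2 + h)
D = I*√322/7 (D = √(-12/21 + (-10 + (-1)² - 3*(-1))) = √(-12*1/21 + (-10 + 1 + 3)) = √(-4/7 - 6) = √(-46/7) = I*√322/7 ≈ 2.5635*I)
D² = (I*√322/7)² = -46/7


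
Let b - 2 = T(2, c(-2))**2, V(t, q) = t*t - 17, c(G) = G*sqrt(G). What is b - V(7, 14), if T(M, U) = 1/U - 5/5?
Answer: -233/8 - I*sqrt(2)/2 ≈ -29.125 - 0.70711*I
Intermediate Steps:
c(G) = G**(3/2)
T(M, U) = -1 + 1/U (T(M, U) = 1/U - 5*1/5 = 1/U - 1 = -1 + 1/U)
V(t, q) = -17 + t**2 (V(t, q) = t**2 - 17 = -17 + t**2)
b = 2 - (1 + 2*I*sqrt(2))**2/8 (b = 2 + ((1 - (-2)**(3/2))/((-2)**(3/2)))**2 = 2 + ((1 - (-2)*I*sqrt(2))/((-2*I*sqrt(2))))**2 = 2 + ((I*sqrt(2)/4)*(1 + 2*I*sqrt(2)))**2 = 2 + (I*sqrt(2)*(1 + 2*I*sqrt(2))/4)**2 = 2 - (1 + 2*I*sqrt(2))**2/8 ≈ 2.875 - 0.70711*I)
b - V(7, 14) = (23/8 - I*sqrt(2)/2) - (-17 + 7**2) = (23/8 - I*sqrt(2)/2) - (-17 + 49) = (23/8 - I*sqrt(2)/2) - 1*32 = (23/8 - I*sqrt(2)/2) - 32 = -233/8 - I*sqrt(2)/2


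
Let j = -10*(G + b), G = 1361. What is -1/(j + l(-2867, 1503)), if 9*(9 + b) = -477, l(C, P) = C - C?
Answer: 1/12990 ≈ 7.6982e-5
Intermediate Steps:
l(C, P) = 0
b = -62 (b = -9 + (⅑)*(-477) = -9 - 53 = -62)
j = -12990 (j = -10*(1361 - 62) = -10*1299 = -12990)
-1/(j + l(-2867, 1503)) = -1/(-12990 + 0) = -1/(-12990) = -1*(-1/12990) = 1/12990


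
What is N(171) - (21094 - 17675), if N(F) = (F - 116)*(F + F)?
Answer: 15391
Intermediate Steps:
N(F) = 2*F*(-116 + F) (N(F) = (-116 + F)*(2*F) = 2*F*(-116 + F))
N(171) - (21094 - 17675) = 2*171*(-116 + 171) - (21094 - 17675) = 2*171*55 - 1*3419 = 18810 - 3419 = 15391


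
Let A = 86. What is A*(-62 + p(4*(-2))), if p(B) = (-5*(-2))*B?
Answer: -12212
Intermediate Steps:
p(B) = 10*B
A*(-62 + p(4*(-2))) = 86*(-62 + 10*(4*(-2))) = 86*(-62 + 10*(-8)) = 86*(-62 - 80) = 86*(-142) = -12212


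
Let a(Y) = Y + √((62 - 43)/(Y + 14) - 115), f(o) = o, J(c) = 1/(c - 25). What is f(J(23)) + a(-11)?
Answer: -23/2 + I*√978/3 ≈ -11.5 + 10.424*I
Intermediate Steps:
J(c) = 1/(-25 + c)
a(Y) = Y + √(-115 + 19/(14 + Y)) (a(Y) = Y + √(19/(14 + Y) - 115) = Y + √(-115 + 19/(14 + Y)))
f(J(23)) + a(-11) = 1/(-25 + 23) + (-11 + √((-1591 - 115*(-11))/(14 - 11))) = 1/(-2) + (-11 + √((-1591 + 1265)/3)) = -½ + (-11 + √((⅓)*(-326))) = -½ + (-11 + √(-326/3)) = -½ + (-11 + I*√978/3) = -23/2 + I*√978/3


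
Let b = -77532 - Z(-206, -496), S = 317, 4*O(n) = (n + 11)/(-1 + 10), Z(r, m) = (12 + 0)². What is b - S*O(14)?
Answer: -2804261/36 ≈ -77896.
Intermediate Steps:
Z(r, m) = 144 (Z(r, m) = 12² = 144)
O(n) = 11/36 + n/36 (O(n) = ((n + 11)/(-1 + 10))/4 = ((11 + n)/9)/4 = ((11 + n)*(⅑))/4 = (11/9 + n/9)/4 = 11/36 + n/36)
b = -77676 (b = -77532 - 1*144 = -77532 - 144 = -77676)
b - S*O(14) = -77676 - 317*(11/36 + (1/36)*14) = -77676 - 317*(11/36 + 7/18) = -77676 - 317*25/36 = -77676 - 1*7925/36 = -77676 - 7925/36 = -2804261/36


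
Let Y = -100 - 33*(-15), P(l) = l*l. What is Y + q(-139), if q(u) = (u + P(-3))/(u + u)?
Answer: 54970/139 ≈ 395.47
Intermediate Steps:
P(l) = l²
Y = 395 (Y = -100 + 495 = 395)
q(u) = (9 + u)/(2*u) (q(u) = (u + (-3)²)/(u + u) = (u + 9)/((2*u)) = (9 + u)*(1/(2*u)) = (9 + u)/(2*u))
Y + q(-139) = 395 + (½)*(9 - 139)/(-139) = 395 + (½)*(-1/139)*(-130) = 395 + 65/139 = 54970/139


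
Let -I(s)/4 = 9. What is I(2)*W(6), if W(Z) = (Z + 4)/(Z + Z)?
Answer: -30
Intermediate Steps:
I(s) = -36 (I(s) = -4*9 = -36)
W(Z) = (4 + Z)/(2*Z) (W(Z) = (4 + Z)/((2*Z)) = (4 + Z)*(1/(2*Z)) = (4 + Z)/(2*Z))
I(2)*W(6) = -18*(4 + 6)/6 = -18*10/6 = -36*⅚ = -30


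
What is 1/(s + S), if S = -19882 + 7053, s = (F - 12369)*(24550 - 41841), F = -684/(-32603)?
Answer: 32603/6972451081606 ≈ 4.6760e-9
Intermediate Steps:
F = 684/32603 (F = -684*(-1/32603) = 684/32603 ≈ 0.020980)
s = 6972869345493/32603 (s = (684/32603 - 12369)*(24550 - 41841) = -403265823/32603*(-17291) = 6972869345493/32603 ≈ 2.1387e+8)
S = -12829
1/(s + S) = 1/(6972869345493/32603 - 12829) = 1/(6972451081606/32603) = 32603/6972451081606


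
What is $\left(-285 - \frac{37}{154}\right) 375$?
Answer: $- \frac{16472625}{154} \approx -1.0697 \cdot 10^{5}$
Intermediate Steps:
$\left(-285 - \frac{37}{154}\right) 375 = \left(- \frac{43927}{154}\right) 375 = - \frac{16472625}{154}$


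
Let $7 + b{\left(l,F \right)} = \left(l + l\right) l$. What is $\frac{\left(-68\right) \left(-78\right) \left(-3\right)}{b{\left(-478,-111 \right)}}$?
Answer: $- \frac{15912}{456961} \approx -0.034821$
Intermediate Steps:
$b{\left(l,F \right)} = -7 + 2 l^{2}$ ($b{\left(l,F \right)} = -7 + \left(l + l\right) l = -7 + 2 l l = -7 + 2 l^{2}$)
$\frac{\left(-68\right) \left(-78\right) \left(-3\right)}{b{\left(-478,-111 \right)}} = \frac{\left(-68\right) \left(-78\right) \left(-3\right)}{-7 + 2 \left(-478\right)^{2}} = \frac{5304 \left(-3\right)}{-7 + 2 \cdot 228484} = - \frac{15912}{-7 + 456968} = - \frac{15912}{456961}$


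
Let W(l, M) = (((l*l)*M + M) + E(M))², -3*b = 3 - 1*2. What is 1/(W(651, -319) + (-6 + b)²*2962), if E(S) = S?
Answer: 9/164494707297709123 ≈ 5.4713e-17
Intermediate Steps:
b = -⅓ (b = -(3 - 1*2)/3 = -(3 - 2)/3 = -⅓*1 = -⅓ ≈ -0.33333)
W(l, M) = (2*M + M*l²)² (W(l, M) = (((l*l)*M + M) + M)² = ((l²*M + M) + M)² = ((M*l² + M) + M)² = ((M + M*l²) + M)² = (2*M + M*l²)²)
1/(W(651, -319) + (-6 + b)²*2962) = 1/((-319)²*(2 + 651²)² + (-6 - ⅓)²*2962) = 1/(101761*(2 + 423801)² + (-19/3)²*2962) = 1/(101761*423803² + (361/9)*2962) = 1/(101761*179608982809 + 1069282/9) = 1/(18277189699626649 + 1069282/9) = 1/(164494707297709123/9) = 9/164494707297709123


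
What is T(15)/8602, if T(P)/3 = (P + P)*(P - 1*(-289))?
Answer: 13680/4301 ≈ 3.1807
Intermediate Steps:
T(P) = 6*P*(289 + P) (T(P) = 3*((P + P)*(P - 1*(-289))) = 3*((2*P)*(P + 289)) = 3*((2*P)*(289 + P)) = 3*(2*P*(289 + P)) = 6*P*(289 + P))
T(15)/8602 = (6*15*(289 + 15))/8602 = (6*15*304)*(1/8602) = 27360*(1/8602) = 13680/4301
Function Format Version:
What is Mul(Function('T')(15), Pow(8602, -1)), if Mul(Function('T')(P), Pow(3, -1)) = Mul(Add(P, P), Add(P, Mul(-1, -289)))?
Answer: Rational(13680, 4301) ≈ 3.1807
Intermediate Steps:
Function('T')(P) = Mul(6, P, Add(289, P)) (Function('T')(P) = Mul(3, Mul(Add(P, P), Add(P, Mul(-1, -289)))) = Mul(3, Mul(Mul(2, P), Add(P, 289))) = Mul(3, Mul(Mul(2, P), Add(289, P))) = Mul(3, Mul(2, P, Add(289, P))) = Mul(6, P, Add(289, P)))
Mul(Function('T')(15), Pow(8602, -1)) = Mul(Mul(6, 15, Add(289, 15)), Pow(8602, -1)) = Mul(Mul(6, 15, 304), Rational(1, 8602)) = Mul(27360, Rational(1, 8602)) = Rational(13680, 4301)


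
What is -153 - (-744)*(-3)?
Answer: -2385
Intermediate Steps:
-153 - (-744)*(-3) = -153 - 93*24 = -153 - 2232 = -2385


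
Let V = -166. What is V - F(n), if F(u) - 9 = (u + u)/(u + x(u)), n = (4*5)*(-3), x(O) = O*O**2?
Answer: -630177/3601 ≈ -175.00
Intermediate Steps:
x(O) = O**3
n = -60 (n = 20*(-3) = -60)
F(u) = 9 + 2*u/(u + u**3) (F(u) = 9 + (u + u)/(u + u**3) = 9 + (2*u)/(u + u**3) = 9 + 2*u/(u + u**3))
V - F(n) = -166 - (11 + 9*(-60)**2)/(1 + (-60)**2) = -166 - (11 + 9*3600)/(1 + 3600) = -166 - (11 + 32400)/3601 = -166 - 32411/3601 = -630177/3601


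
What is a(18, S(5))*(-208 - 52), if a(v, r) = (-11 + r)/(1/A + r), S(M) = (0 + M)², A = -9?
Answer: -585/4 ≈ -146.25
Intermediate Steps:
S(M) = M²
a(v, r) = (-11 + r)/(-⅑ + r) (a(v, r) = (-11 + r)/(1/(-9) + r) = (-11 + r)/(-⅑ + r))
a(18, S(5))*(-208 - 52) = (9*(-11 + 5²)/(-1 + 9*5²))*(-208 - 52) = (9*(-11 + 25)/(-1 + 9*25))*(-260) = (9*14/(-1 + 225))*(-260) = (9*14/224)*(-260) = (9*(1/224)*14)*(-260) = (9/16)*(-260) = -585/4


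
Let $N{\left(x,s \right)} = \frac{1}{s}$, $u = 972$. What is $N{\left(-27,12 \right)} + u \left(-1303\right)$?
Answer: $- \frac{15198191}{12} \approx -1.2665 \cdot 10^{6}$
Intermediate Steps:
$N{\left(-27,12 \right)} + u \left(-1303\right) = \frac{1}{12} + 972 \left(-1303\right) = \frac{1}{12} - 1266516 = - \frac{15198191}{12}$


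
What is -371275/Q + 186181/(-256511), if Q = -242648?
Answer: 50059674237/62241881128 ≈ 0.80428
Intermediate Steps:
-371275/Q + 186181/(-256511) = -371275/(-242648) + 186181/(-256511) = -371275*(-1/242648) + 186181*(-1/256511) = 371275/242648 - 186181/256511 = 50059674237/62241881128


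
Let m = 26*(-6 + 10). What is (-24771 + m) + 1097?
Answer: -23570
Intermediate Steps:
m = 104 (m = 26*4 = 104)
(-24771 + m) + 1097 = (-24771 + 104) + 1097 = -24667 + 1097 = -23570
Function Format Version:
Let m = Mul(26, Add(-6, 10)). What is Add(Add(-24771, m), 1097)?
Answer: -23570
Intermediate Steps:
m = 104 (m = Mul(26, 4) = 104)
Add(Add(-24771, m), 1097) = Add(Add(-24771, 104), 1097) = Add(-24667, 1097) = -23570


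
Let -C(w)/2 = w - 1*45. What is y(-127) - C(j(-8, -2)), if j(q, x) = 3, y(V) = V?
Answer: -211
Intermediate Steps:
C(w) = 90 - 2*w (C(w) = -2*(w - 1*45) = -2*(w - 45) = -2*(-45 + w) = 90 - 2*w)
y(-127) - C(j(-8, -2)) = -127 - (90 - 2*3) = -127 - (90 - 6) = -127 - 1*84 = -127 - 84 = -211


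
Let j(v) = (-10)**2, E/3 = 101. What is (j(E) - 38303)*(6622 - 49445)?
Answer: 1635967069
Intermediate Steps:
E = 303 (E = 3*101 = 303)
j(v) = 100
(j(E) - 38303)*(6622 - 49445) = (100 - 38303)*(6622 - 49445) = -38203*(-42823) = 1635967069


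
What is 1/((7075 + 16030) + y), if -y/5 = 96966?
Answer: -1/461725 ≈ -2.1658e-6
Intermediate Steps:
y = -484830 (y = -5*96966 = -484830)
1/((7075 + 16030) + y) = 1/((7075 + 16030) - 484830) = 1/(23105 - 484830) = 1/(-461725) = -1/461725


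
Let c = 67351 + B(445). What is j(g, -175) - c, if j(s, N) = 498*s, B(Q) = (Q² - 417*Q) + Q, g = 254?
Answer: 46236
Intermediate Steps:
B(Q) = Q² - 416*Q
c = 80256 (c = 67351 + 445*(-416 + 445) = 67351 + 445*29 = 67351 + 12905 = 80256)
j(g, -175) - c = 498*254 - 1*80256 = 126492 - 80256 = 46236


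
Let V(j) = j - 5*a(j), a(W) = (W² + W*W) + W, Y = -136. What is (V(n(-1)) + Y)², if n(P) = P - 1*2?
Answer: 45796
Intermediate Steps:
n(P) = -2 + P (n(P) = P - 2 = -2 + P)
a(W) = W + 2*W² (a(W) = (W² + W²) + W = 2*W² + W = W + 2*W²)
V(j) = j - 5*j*(1 + 2*j)
(V(n(-1)) + Y)² = (2*(-2 - 1)*(-2 - 5*(-2 - 1)) - 136)² = (2*(-3)*(-2 - 5*(-3)) - 136)² = (2*(-3)*(-2 + 15) - 136)² = (2*(-3)*13 - 136)² = (-78 - 136)² = (-214)² = 45796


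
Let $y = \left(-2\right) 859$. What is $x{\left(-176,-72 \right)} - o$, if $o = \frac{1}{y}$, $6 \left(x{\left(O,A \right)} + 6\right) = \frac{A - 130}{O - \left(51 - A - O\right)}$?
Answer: $- \frac{14513957}{2448150} \approx -5.9285$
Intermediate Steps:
$x{\left(O,A \right)} = -6 + \frac{-130 + A}{6 \left(-51 + A + 2 O\right)}$ ($x{\left(O,A \right)} = -6 + \frac{\left(A - 130\right) \frac{1}{O - \left(51 - A - O\right)}}{6} = -6 + \frac{\left(-130 + A\right) \frac{1}{O - \left(51 - A - O\right)}}{6} = -6 + \frac{\left(-130 + A\right) \frac{1}{O + \left(-51 + A + O\right)}}{6} = -6 + \frac{\left(-130 + A\right) \frac{1}{-51 + A + 2 O}}{6} = -6 + \frac{\frac{1}{-51 + A + 2 O} \left(-130 + A\right)}{6} = -6 + \frac{-130 + A}{6 \left(-51 + A + 2 O\right)}$)
$y = -1718$
$o = - \frac{1}{1718}$ ($o = \frac{1}{-1718} = - \frac{1}{1718} \approx -0.00058207$)
$x{\left(-176,-72 \right)} - o = \frac{1706 - -12672 - -2520}{6 \left(-51 - 72 + 2 \left(-176\right)\right)} - - \frac{1}{1718} = \frac{1706 + 12672 + 2520}{6 \left(-51 - 72 - 352\right)} + \frac{1}{1718} = \frac{1}{6} \frac{1}{-475} \cdot 16898 + \frac{1}{1718} = \frac{1}{6} \left(- \frac{1}{475}\right) 16898 + \frac{1}{1718} = - \frac{8449}{1425} + \frac{1}{1718} = - \frac{14513957}{2448150}$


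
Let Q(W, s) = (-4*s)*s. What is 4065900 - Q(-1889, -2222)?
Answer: 23815036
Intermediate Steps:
Q(W, s) = -4*s**2
4065900 - Q(-1889, -2222) = 4065900 - (-4)*(-2222)**2 = 4065900 - (-4)*4937284 = 4065900 - 1*(-19749136) = 4065900 + 19749136 = 23815036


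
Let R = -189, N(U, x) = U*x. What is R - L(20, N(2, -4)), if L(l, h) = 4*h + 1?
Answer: -158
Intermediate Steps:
L(l, h) = 1 + 4*h
R - L(20, N(2, -4)) = -189 - (1 + 4*(2*(-4))) = -189 - (1 + 4*(-8)) = -189 - (1 - 32) = -189 - 1*(-31) = -189 + 31 = -158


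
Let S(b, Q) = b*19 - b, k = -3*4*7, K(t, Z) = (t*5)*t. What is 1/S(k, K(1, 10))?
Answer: -1/1512 ≈ -0.00066138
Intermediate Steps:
K(t, Z) = 5*t² (K(t, Z) = (5*t)*t = 5*t²)
k = -84 (k = -12*7 = -84)
S(b, Q) = 18*b (S(b, Q) = 19*b - b = 18*b)
1/S(k, K(1, 10)) = 1/(18*(-84)) = 1/(-1512) = -1/1512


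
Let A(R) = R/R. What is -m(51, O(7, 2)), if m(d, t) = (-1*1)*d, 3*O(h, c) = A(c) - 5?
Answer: 51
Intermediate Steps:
A(R) = 1
O(h, c) = -4/3 (O(h, c) = (1 - 5)/3 = (⅓)*(-4) = -4/3)
m(d, t) = -d
-m(51, O(7, 2)) = -(-1)*51 = -1*(-51) = 51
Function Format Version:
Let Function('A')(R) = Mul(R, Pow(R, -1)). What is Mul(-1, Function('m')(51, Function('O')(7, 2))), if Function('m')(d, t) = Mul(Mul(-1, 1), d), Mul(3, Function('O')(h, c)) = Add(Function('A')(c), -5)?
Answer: 51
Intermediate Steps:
Function('A')(R) = 1
Function('O')(h, c) = Rational(-4, 3) (Function('O')(h, c) = Mul(Rational(1, 3), Add(1, -5)) = Mul(Rational(1, 3), -4) = Rational(-4, 3))
Function('m')(d, t) = Mul(-1, d)
Mul(-1, Function('m')(51, Function('O')(7, 2))) = Mul(-1, Mul(-1, 51)) = Mul(-1, -51) = 51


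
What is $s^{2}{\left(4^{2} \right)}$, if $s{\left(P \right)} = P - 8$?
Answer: $64$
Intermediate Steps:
$s{\left(P \right)} = -8 + P$ ($s{\left(P \right)} = P - 8 = -8 + P$)
$s^{2}{\left(4^{2} \right)} = \left(-8 + 4^{2}\right)^{2} = \left(-8 + 16\right)^{2} = 8^{2} = 64$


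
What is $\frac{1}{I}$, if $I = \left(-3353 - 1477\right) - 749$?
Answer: $- \frac{1}{5579} \approx -0.00017924$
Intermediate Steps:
$I = -5579$ ($I = -4830 - 749 = -5579$)
$\frac{1}{I} = \frac{1}{-5579} = - \frac{1}{5579}$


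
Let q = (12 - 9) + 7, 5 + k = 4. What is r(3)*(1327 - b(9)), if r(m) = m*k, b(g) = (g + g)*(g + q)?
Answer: -2955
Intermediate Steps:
k = -1 (k = -5 + 4 = -1)
q = 10 (q = 3 + 7 = 10)
b(g) = 2*g*(10 + g) (b(g) = (g + g)*(g + 10) = (2*g)*(10 + g) = 2*g*(10 + g))
r(m) = -m (r(m) = m*(-1) = -m)
r(3)*(1327 - b(9)) = (-1*3)*(1327 - 2*9*(10 + 9)) = -3*(1327 - 2*9*19) = -3*(1327 - 1*342) = -3*(1327 - 342) = -3*985 = -2955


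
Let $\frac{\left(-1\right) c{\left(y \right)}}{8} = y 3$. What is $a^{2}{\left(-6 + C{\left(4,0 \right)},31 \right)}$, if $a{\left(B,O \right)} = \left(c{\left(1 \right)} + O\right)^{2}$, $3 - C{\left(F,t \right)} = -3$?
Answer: $2401$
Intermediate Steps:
$c{\left(y \right)} = - 24 y$ ($c{\left(y \right)} = - 8 y 3 = - 8 \cdot 3 y = - 24 y$)
$C{\left(F,t \right)} = 6$ ($C{\left(F,t \right)} = 3 - -3 = 3 + 3 = 6$)
$a{\left(B,O \right)} = \left(-24 + O\right)^{2}$ ($a{\left(B,O \right)} = \left(\left(-24\right) 1 + O\right)^{2} = \left(-24 + O\right)^{2}$)
$a^{2}{\left(-6 + C{\left(4,0 \right)},31 \right)} = \left(\left(-24 + 31\right)^{2}\right)^{2} = \left(7^{2}\right)^{2} = 49^{2} = 2401$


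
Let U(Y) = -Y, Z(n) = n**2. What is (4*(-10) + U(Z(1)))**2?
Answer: 1681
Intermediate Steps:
(4*(-10) + U(Z(1)))**2 = (4*(-10) - 1*1**2)**2 = (-40 - 1*1)**2 = (-40 - 1)**2 = (-41)**2 = 1681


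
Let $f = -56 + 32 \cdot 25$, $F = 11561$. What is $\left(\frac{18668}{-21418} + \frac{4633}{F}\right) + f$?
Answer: $\frac{92053925679}{123806749} \approx 743.53$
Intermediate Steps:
$f = 744$ ($f = -56 + 800 = 744$)
$\left(\frac{18668}{-21418} + \frac{4633}{F}\right) + f = \left(\frac{18668}{-21418} + \frac{4633}{11561}\right) + 744 = \left(18668 \left(- \frac{1}{21418}\right) + 4633 \cdot \frac{1}{11561}\right) + 744 = \left(- \frac{9334}{10709} + \frac{4633}{11561}\right) + 744 = - \frac{58295577}{123806749} + 744 = \frac{92053925679}{123806749}$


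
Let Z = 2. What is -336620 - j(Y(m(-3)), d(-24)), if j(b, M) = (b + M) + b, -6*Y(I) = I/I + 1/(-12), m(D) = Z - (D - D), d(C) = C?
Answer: -12117445/36 ≈ -3.3660e+5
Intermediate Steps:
m(D) = 2 (m(D) = 2 - (D - D) = 2 - 1*0 = 2 + 0 = 2)
Y(I) = -11/72 (Y(I) = -(I/I + 1/(-12))/6 = -(1 + 1*(-1/12))/6 = -(1 - 1/12)/6 = -⅙*11/12 = -11/72)
j(b, M) = M + 2*b (j(b, M) = (M + b) + b = M + 2*b)
-336620 - j(Y(m(-3)), d(-24)) = -336620 - (-24 + 2*(-11/72)) = -336620 - (-24 - 11/36) = -336620 - 1*(-875/36) = -336620 + 875/36 = -12117445/36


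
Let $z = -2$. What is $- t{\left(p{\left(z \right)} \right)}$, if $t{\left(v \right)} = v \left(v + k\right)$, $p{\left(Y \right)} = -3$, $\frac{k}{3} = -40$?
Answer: $-369$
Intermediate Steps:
$k = -120$ ($k = 3 \left(-40\right) = -120$)
$t{\left(v \right)} = v \left(-120 + v\right)$ ($t{\left(v \right)} = v \left(v - 120\right) = v \left(-120 + v\right)$)
$- t{\left(p{\left(z \right)} \right)} = - \left(-3\right) \left(-120 - 3\right) = - \left(-3\right) \left(-123\right) = \left(-1\right) 369 = -369$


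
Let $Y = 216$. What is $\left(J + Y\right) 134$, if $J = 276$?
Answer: $65928$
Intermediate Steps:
$\left(J + Y\right) 134 = \left(276 + 216\right) 134 = 492 \cdot 134 = 65928$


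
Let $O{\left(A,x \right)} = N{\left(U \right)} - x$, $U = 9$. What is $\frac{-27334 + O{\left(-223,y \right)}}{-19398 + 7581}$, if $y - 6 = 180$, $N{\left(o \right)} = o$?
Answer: $\frac{27511}{11817} \approx 2.3281$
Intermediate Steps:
$y = 186$ ($y = 6 + 180 = 186$)
$O{\left(A,x \right)} = 9 - x$
$\frac{-27334 + O{\left(-223,y \right)}}{-19398 + 7581} = \frac{-27334 + \left(9 - 186\right)}{-19398 + 7581} = \frac{-27334 + \left(9 - 186\right)}{-11817} = \left(-27334 - 177\right) \left(- \frac{1}{11817}\right) = \left(-27511\right) \left(- \frac{1}{11817}\right) = \frac{27511}{11817}$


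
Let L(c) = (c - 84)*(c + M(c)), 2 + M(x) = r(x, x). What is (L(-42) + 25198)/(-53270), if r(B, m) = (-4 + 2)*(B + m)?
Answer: -4787/26635 ≈ -0.17973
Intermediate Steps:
r(B, m) = -2*B - 2*m (r(B, m) = -2*(B + m) = -2*B - 2*m)
M(x) = -2 - 4*x (M(x) = -2 + (-2*x - 2*x) = -2 - 4*x)
L(c) = (-84 + c)*(-2 - 3*c) (L(c) = (c - 84)*(c + (-2 - 4*c)) = (-84 + c)*(-2 - 3*c))
(L(-42) + 25198)/(-53270) = ((168 - 3*(-42)² + 250*(-42)) + 25198)/(-53270) = ((168 - 3*1764 - 10500) + 25198)*(-1/53270) = ((168 - 5292 - 10500) + 25198)*(-1/53270) = (-15624 + 25198)*(-1/53270) = 9574*(-1/53270) = -4787/26635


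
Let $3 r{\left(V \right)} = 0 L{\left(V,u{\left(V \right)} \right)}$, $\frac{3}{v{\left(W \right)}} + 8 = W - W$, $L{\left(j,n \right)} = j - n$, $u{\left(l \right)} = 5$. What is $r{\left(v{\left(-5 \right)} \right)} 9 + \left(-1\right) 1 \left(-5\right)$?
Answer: $5$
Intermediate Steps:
$v{\left(W \right)} = - \frac{3}{8}$ ($v{\left(W \right)} = \frac{3}{-8 + \left(W - W\right)} = \frac{3}{-8 + 0} = \frac{3}{-8} = 3 \left(- \frac{1}{8}\right) = - \frac{3}{8}$)
$r{\left(V \right)} = 0$ ($r{\left(V \right)} = \frac{0 \left(V - 5\right)}{3} = \frac{0 \left(-5 + V\right)}{3} = \frac{1}{3} \cdot 0 = 0$)
$r{\left(v{\left(-5 \right)} \right)} 9 + \left(-1\right) 1 \left(-5\right) = 0 \cdot 9 + \left(-1\right) 1 \left(-5\right) = 0 - -5 = 0 + 5 = 5$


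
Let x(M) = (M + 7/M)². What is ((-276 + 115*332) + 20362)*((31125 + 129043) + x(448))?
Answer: 43064081797581/2048 ≈ 2.1027e+10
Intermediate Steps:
((-276 + 115*332) + 20362)*((31125 + 129043) + x(448)) = ((-276 + 115*332) + 20362)*((31125 + 129043) + (7 + 448²)²/448²) = ((-276 + 38180) + 20362)*(160168 + (7 + 200704)²/200704) = (37904 + 20362)*(160168 + (1/200704)*200711²) = 58266*(160168 + (1/200704)*40284905521) = 58266*(160168 + 822140929/4096) = 58266*(1478189057/4096) = 43064081797581/2048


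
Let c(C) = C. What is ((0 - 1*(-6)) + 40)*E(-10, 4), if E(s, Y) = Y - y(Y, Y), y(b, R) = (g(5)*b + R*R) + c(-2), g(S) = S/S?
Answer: -644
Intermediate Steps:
g(S) = 1
y(b, R) = -2 + b + R² (y(b, R) = (1*b + R*R) - 2 = (b + R²) - 2 = -2 + b + R²)
E(s, Y) = 2 - Y² (E(s, Y) = Y - (-2 + Y + Y²) = Y + (2 - Y - Y²) = 2 - Y²)
((0 - 1*(-6)) + 40)*E(-10, 4) = ((0 - 1*(-6)) + 40)*(2 - 1*4²) = ((0 + 6) + 40)*(2 - 1*16) = (6 + 40)*(2 - 16) = 46*(-14) = -644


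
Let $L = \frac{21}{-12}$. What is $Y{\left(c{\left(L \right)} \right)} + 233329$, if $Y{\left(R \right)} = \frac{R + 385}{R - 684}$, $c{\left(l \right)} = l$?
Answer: $\frac{640019914}{2743} \approx 2.3333 \cdot 10^{5}$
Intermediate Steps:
$L = - \frac{7}{4}$ ($L = 21 \left(- \frac{1}{12}\right) = - \frac{7}{4} \approx -1.75$)
$Y{\left(R \right)} = \frac{385 + R}{-684 + R}$
$Y{\left(c{\left(L \right)} \right)} + 233329 = \frac{385 - \frac{7}{4}}{-684 - \frac{7}{4}} + 233329 = \frac{1}{- \frac{2743}{4}} \cdot \frac{1533}{4} + 233329 = \left(- \frac{4}{2743}\right) \frac{1533}{4} + 233329 = - \frac{1533}{2743} + 233329 = \frac{640019914}{2743}$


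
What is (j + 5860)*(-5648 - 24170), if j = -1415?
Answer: -132541010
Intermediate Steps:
(j + 5860)*(-5648 - 24170) = (-1415 + 5860)*(-5648 - 24170) = 4445*(-29818) = -132541010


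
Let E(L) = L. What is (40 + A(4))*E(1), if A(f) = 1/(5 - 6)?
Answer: 39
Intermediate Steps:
A(f) = -1 (A(f) = 1/(-1) = -1)
(40 + A(4))*E(1) = (40 - 1)*1 = 39*1 = 39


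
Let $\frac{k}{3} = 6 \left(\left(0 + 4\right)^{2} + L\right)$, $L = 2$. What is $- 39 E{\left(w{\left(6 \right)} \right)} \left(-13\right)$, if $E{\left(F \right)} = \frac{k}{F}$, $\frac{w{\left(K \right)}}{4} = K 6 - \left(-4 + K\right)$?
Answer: $\frac{41067}{34} \approx 1207.9$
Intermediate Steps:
$k = 324$ ($k = 3 \cdot 6 \left(\left(0 + 4\right)^{2} + 2\right) = 3 \cdot 6 \left(4^{2} + 2\right) = 3 \cdot 6 \left(16 + 2\right) = 3 \cdot 6 \cdot 18 = 3 \cdot 108 = 324$)
$w{\left(K \right)} = 16 + 20 K$ ($w{\left(K \right)} = 4 \left(K 6 - \left(-4 + K\right)\right) = 4 \left(6 K - \left(-4 + K\right)\right) = 4 \left(4 + 5 K\right) = 16 + 20 K$)
$E{\left(F \right)} = \frac{324}{F}$
$- 39 E{\left(w{\left(6 \right)} \right)} \left(-13\right) = - 39 \frac{324}{16 + 20 \cdot 6} \left(-13\right) = - 39 \frac{324}{16 + 120} \left(-13\right) = - 39 \cdot \frac{324}{136} \left(-13\right) = - 39 \cdot 324 \cdot \frac{1}{136} \left(-13\right) = \left(-39\right) \frac{81}{34} \left(-13\right) = \left(- \frac{3159}{34}\right) \left(-13\right) = \frac{41067}{34}$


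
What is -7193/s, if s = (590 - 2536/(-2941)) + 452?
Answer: -21154613/3067058 ≈ -6.8974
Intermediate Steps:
s = 3067058/2941 (s = (590 - 2536*(-1/2941)) + 452 = (590 + 2536/2941) + 452 = 1737726/2941 + 452 = 3067058/2941 ≈ 1042.9)
-7193/s = -7193/3067058/2941 = -7193*2941/3067058 = -21154613/3067058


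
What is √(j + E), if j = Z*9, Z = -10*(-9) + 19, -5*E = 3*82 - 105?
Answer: 2*√5955/5 ≈ 30.867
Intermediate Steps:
E = -141/5 (E = -(3*82 - 105)/5 = -(246 - 105)/5 = -⅕*141 = -141/5 ≈ -28.200)
Z = 109 (Z = 90 + 19 = 109)
j = 981 (j = 109*9 = 981)
√(j + E) = √(981 - 141/5) = √(4764/5) = 2*√5955/5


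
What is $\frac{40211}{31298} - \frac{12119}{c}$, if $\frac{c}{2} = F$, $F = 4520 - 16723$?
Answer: $\frac{340172532}{190964747} \approx 1.7813$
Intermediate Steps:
$F = -12203$
$c = -24406$ ($c = 2 \left(-12203\right) = -24406$)
$\frac{40211}{31298} - \frac{12119}{c} = \frac{40211}{31298} - \frac{12119}{-24406} = 40211 \cdot \frac{1}{31298} - - \frac{12119}{24406} = \frac{40211}{31298} + \frac{12119}{24406} = \frac{340172532}{190964747}$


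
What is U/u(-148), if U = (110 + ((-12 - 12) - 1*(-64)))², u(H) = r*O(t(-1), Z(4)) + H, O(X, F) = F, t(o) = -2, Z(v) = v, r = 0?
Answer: -5625/37 ≈ -152.03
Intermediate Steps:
u(H) = H (u(H) = 0*4 + H = 0 + H = H)
U = 22500 (U = (110 + (-24 + 64))² = (110 + 40)² = 150² = 22500)
U/u(-148) = 22500/(-148) = 22500*(-1/148) = -5625/37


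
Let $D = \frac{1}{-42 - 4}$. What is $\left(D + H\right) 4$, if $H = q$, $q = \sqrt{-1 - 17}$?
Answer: $- \frac{2}{23} + 12 i \sqrt{2} \approx -0.086957 + 16.971 i$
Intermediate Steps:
$q = 3 i \sqrt{2}$ ($q = \sqrt{-18} = 3 i \sqrt{2} \approx 4.2426 i$)
$D = - \frac{1}{46}$ ($D = \frac{1}{-46} = - \frac{1}{46} \approx -0.021739$)
$H = 3 i \sqrt{2} \approx 4.2426 i$
$\left(D + H\right) 4 = \left(- \frac{1}{46} + 3 i \sqrt{2}\right) 4 = - \frac{2}{23} + 12 i \sqrt{2}$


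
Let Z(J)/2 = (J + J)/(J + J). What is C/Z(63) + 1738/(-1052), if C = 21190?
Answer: 5572101/526 ≈ 10593.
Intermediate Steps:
Z(J) = 2 (Z(J) = 2*((J + J)/(J + J)) = 2*((2*J)/((2*J))) = 2*((2*J)*(1/(2*J))) = 2*1 = 2)
C/Z(63) + 1738/(-1052) = 21190/2 + 1738/(-1052) = 21190*(½) + 1738*(-1/1052) = 10595 - 869/526 = 5572101/526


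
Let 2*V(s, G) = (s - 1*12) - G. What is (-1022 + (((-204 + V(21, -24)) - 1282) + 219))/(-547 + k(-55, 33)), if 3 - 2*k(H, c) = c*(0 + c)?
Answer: 909/436 ≈ 2.0849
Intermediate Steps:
V(s, G) = -6 + s/2 - G/2 (V(s, G) = ((s - 1*12) - G)/2 = ((s - 12) - G)/2 = ((-12 + s) - G)/2 = (-12 + s - G)/2 = -6 + s/2 - G/2)
k(H, c) = 3/2 - c²/2 (k(H, c) = 3/2 - c*(0 + c)/2 = 3/2 - c*c/2 = 3/2 - c²/2)
(-1022 + (((-204 + V(21, -24)) - 1282) + 219))/(-547 + k(-55, 33)) = (-1022 + (((-204 + (-6 + (½)*21 - ½*(-24))) - 1282) + 219))/(-547 + (3/2 - ½*33²)) = (-1022 + (((-204 + (-6 + 21/2 + 12)) - 1282) + 219))/(-547 + (3/2 - ½*1089)) = (-1022 + (((-204 + 33/2) - 1282) + 219))/(-547 + (3/2 - 1089/2)) = (-1022 + ((-375/2 - 1282) + 219))/(-547 - 543) = (-1022 + (-2939/2 + 219))/(-1090) = (-1022 - 2501/2)*(-1/1090) = -4545/2*(-1/1090) = 909/436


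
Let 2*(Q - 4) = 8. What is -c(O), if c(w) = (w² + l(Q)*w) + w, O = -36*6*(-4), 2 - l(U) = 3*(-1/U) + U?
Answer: -742500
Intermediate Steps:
Q = 8 (Q = 4 + (½)*8 = 4 + 4 = 8)
l(U) = 2 - U + 3/U (l(U) = 2 - (3*(-1/U) + U) = 2 - (-3/U + U) = 2 - (U - 3/U) = 2 + (-U + 3/U) = 2 - U + 3/U)
O = 864 (O = -6*36*(-4) = -216*(-4) = 864)
c(w) = w² - 37*w/8 (c(w) = (w² + (2 - 1*8 + 3/8)*w) + w = (w² + (2 - 8 + 3*(⅛))*w) + w = (w² + (2 - 8 + 3/8)*w) + w = (w² - 45*w/8) + w = w² - 37*w/8)
-c(O) = -864*(-37 + 8*864)/8 = -864*(-37 + 6912)/8 = -864*6875/8 = -1*742500 = -742500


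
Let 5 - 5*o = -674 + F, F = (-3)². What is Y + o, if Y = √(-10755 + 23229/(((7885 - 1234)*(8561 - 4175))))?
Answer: 134 + I*√112989090816333006/3241254 ≈ 134.0 + 103.71*I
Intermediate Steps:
F = 9
o = 134 (o = 1 - (-674 + 9)/5 = 1 - ⅕*(-665) = 1 + 133 = 134)
Y = I*√112989090816333006/3241254 (Y = √(-10755 + 23229/((6651*4386))) = √(-10755 + 23229/29171286) = √(-10755 + 23229*(1/29171286)) = √(-10755 + 2581/3241254) = √(-34859684189/3241254) = I*√112989090816333006/3241254 ≈ 103.71*I)
Y + o = I*√112989090816333006/3241254 + 134 = 134 + I*√112989090816333006/3241254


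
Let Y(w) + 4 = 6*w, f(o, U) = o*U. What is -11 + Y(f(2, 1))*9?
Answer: 61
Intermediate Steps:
f(o, U) = U*o
Y(w) = -4 + 6*w
-11 + Y(f(2, 1))*9 = -11 + (-4 + 6*(1*2))*9 = -11 + (-4 + 6*2)*9 = -11 + (-4 + 12)*9 = -11 + 8*9 = -11 + 72 = 61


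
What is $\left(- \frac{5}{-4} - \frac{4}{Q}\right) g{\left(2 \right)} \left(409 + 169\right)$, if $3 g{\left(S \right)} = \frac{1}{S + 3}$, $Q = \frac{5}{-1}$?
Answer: $\frac{11849}{150} \approx 78.993$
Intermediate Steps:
$Q = -5$ ($Q = 5 \left(-1\right) = -5$)
$g{\left(S \right)} = \frac{1}{3 \left(3 + S\right)}$ ($g{\left(S \right)} = \frac{1}{3 \left(S + 3\right)} = \frac{1}{3 \left(3 + S\right)}$)
$\left(- \frac{5}{-4} - \frac{4}{Q}\right) g{\left(2 \right)} \left(409 + 169\right) = \left(- \frac{5}{-4} - \frac{4}{-5}\right) \frac{1}{3 \left(3 + 2\right)} \left(409 + 169\right) = \left(\left(-5\right) \left(- \frac{1}{4}\right) - - \frac{4}{5}\right) \frac{1}{3 \cdot 5} \cdot 578 = \left(\frac{5}{4} + \frac{4}{5}\right) \frac{1}{3} \cdot \frac{1}{5} \cdot 578 = \frac{41}{20} \cdot \frac{1}{15} \cdot 578 = \frac{41}{300} \cdot 578 = \frac{11849}{150}$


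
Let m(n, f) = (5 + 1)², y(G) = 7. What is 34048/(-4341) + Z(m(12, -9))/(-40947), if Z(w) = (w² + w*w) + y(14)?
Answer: -156160635/19750103 ≈ -7.9068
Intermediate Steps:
m(n, f) = 36 (m(n, f) = 6² = 36)
Z(w) = 7 + 2*w² (Z(w) = (w² + w*w) + 7 = (w² + w²) + 7 = 2*w² + 7 = 7 + 2*w²)
34048/(-4341) + Z(m(12, -9))/(-40947) = 34048/(-4341) + (7 + 2*36²)/(-40947) = 34048*(-1/4341) + (7 + 2*1296)*(-1/40947) = -34048/4341 + (7 + 2592)*(-1/40947) = -34048/4341 + 2599*(-1/40947) = -34048/4341 - 2599/40947 = -156160635/19750103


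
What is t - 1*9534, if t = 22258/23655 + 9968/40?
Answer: -219609686/23655 ≈ -9283.9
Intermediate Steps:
t = 5917084/23655 (t = 22258*(1/23655) + 9968*(1/40) = 22258/23655 + 1246/5 = 5917084/23655 ≈ 250.14)
t - 1*9534 = 5917084/23655 - 1*9534 = 5917084/23655 - 9534 = -219609686/23655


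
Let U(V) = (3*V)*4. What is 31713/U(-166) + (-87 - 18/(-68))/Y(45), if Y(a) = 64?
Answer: -3120079/180608 ≈ -17.275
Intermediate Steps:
U(V) = 12*V
31713/U(-166) + (-87 - 18/(-68))/Y(45) = 31713/((12*(-166))) + (-87 - 18/(-68))/64 = 31713/(-1992) + (-87 - 1/68*(-18))*(1/64) = 31713*(-1/1992) + (-87 + 9/34)*(1/64) = -10571/664 - 2949/34*1/64 = -10571/664 - 2949/2176 = -3120079/180608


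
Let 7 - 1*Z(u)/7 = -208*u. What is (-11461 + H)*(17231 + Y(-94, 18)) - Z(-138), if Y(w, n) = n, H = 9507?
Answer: -33503667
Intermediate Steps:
Z(u) = 49 + 1456*u (Z(u) = 49 - (-1456)*u = 49 + 1456*u)
(-11461 + H)*(17231 + Y(-94, 18)) - Z(-138) = (-11461 + 9507)*(17231 + 18) - (49 + 1456*(-138)) = -1954*17249 - (49 - 200928) = -33704546 - 1*(-200879) = -33704546 + 200879 = -33503667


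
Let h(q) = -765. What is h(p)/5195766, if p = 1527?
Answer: -255/1731922 ≈ -0.00014724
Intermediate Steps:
h(p)/5195766 = -765/5195766 = -765*1/5195766 = -255/1731922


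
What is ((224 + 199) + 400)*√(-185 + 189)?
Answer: 1646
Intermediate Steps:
((224 + 199) + 400)*√(-185 + 189) = (423 + 400)*√4 = 823*2 = 1646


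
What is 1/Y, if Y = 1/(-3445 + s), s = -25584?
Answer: -29029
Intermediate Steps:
Y = -1/29029 (Y = 1/(-3445 - 25584) = 1/(-29029) = -1/29029 ≈ -3.4448e-5)
1/Y = 1/(-1/29029) = -29029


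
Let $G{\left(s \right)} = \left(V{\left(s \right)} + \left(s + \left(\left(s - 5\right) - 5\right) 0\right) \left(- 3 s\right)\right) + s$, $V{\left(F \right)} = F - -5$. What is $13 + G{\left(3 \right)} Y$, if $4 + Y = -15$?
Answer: $317$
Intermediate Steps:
$V{\left(F \right)} = 5 + F$ ($V{\left(F \right)} = F + 5 = 5 + F$)
$Y = -19$ ($Y = -4 - 15 = -19$)
$G{\left(s \right)} = 5 - 3 s^{2} + 2 s$ ($G{\left(s \right)} = \left(\left(5 + s\right) + \left(s + \left(\left(s - 5\right) - 5\right) 0\right) \left(- 3 s\right)\right) + s = \left(\left(5 + s\right) + \left(s + \left(\left(-5 + s\right) - 5\right) 0\right) \left(- 3 s\right)\right) + s = \left(\left(5 + s\right) + \left(s + \left(-10 + s\right) 0\right) \left(- 3 s\right)\right) + s = \left(\left(5 + s\right) + \left(s + 0\right) \left(- 3 s\right)\right) + s = \left(\left(5 + s\right) + s \left(- 3 s\right)\right) + s = \left(\left(5 + s\right) - 3 s^{2}\right) + s = \left(5 + s - 3 s^{2}\right) + s = 5 - 3 s^{2} + 2 s$)
$13 + G{\left(3 \right)} Y = 13 + \left(5 - 3 \cdot 3^{2} + 2 \cdot 3\right) \left(-19\right) = 13 + \left(5 - 27 + 6\right) \left(-19\right) = 13 - -304 = 13 + 304 = 317$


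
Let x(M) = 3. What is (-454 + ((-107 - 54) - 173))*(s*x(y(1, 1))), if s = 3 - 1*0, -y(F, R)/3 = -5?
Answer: -7092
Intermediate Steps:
y(F, R) = 15 (y(F, R) = -3*(-5) = 15)
s = 3 (s = 3 + 0 = 3)
(-454 + ((-107 - 54) - 173))*(s*x(y(1, 1))) = (-454 + ((-107 - 54) - 173))*(3*3) = (-454 + (-161 - 173))*9 = (-454 - 334)*9 = -788*9 = -7092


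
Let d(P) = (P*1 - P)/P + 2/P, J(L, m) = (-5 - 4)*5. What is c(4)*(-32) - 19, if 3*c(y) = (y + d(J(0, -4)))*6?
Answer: -12247/45 ≈ -272.16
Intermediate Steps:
J(L, m) = -45 (J(L, m) = -9*5 = -45)
d(P) = 2/P (d(P) = (P - P)/P + 2/P = 0/P + 2/P = 0 + 2/P = 2/P)
c(y) = -4/45 + 2*y (c(y) = ((y + 2/(-45))*6)/3 = ((y + 2*(-1/45))*6)/3 = ((y - 2/45)*6)/3 = ((-2/45 + y)*6)/3 = (-4/15 + 6*y)/3 = -4/45 + 2*y)
c(4)*(-32) - 19 = (-4/45 + 2*4)*(-32) - 19 = (-4/45 + 8)*(-32) - 19 = (356/45)*(-32) - 19 = -11392/45 - 19 = -12247/45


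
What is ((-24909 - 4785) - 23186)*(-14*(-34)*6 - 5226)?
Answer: 125325600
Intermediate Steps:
((-24909 - 4785) - 23186)*(-14*(-34)*6 - 5226) = (-29694 - 23186)*(476*6 - 5226) = -52880*(2856 - 5226) = -52880*(-2370) = 125325600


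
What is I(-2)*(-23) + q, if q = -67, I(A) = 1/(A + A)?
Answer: -245/4 ≈ -61.250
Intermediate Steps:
I(A) = 1/(2*A)
I(-2)*(-23) + q = ((1/2)/(-2))*(-23) - 67 = ((1/2)*(-1/2))*(-23) - 67 = -1/4*(-23) - 67 = 23/4 - 67 = -245/4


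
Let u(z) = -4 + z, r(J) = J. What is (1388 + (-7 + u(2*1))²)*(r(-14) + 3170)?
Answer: 4636164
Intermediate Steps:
(1388 + (-7 + u(2*1))²)*(r(-14) + 3170) = (1388 + (-7 + (-4 + 2*1))²)*(-14 + 3170) = (1388 + (-7 + (-4 + 2))²)*3156 = (1388 + (-7 - 2)²)*3156 = (1388 + (-9)²)*3156 = (1388 + 81)*3156 = 1469*3156 = 4636164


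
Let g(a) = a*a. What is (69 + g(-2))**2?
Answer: 5329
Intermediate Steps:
g(a) = a**2
(69 + g(-2))**2 = (69 + (-2)**2)**2 = (69 + 4)**2 = 73**2 = 5329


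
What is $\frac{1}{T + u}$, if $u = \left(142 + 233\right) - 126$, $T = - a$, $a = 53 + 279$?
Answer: $- \frac{1}{83} \approx -0.012048$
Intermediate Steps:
$a = 332$
$T = -332$ ($T = \left(-1\right) 332 = -332$)
$u = 249$ ($u = 375 - 126 = 249$)
$\frac{1}{T + u} = \frac{1}{-332 + 249} = \frac{1}{-83} = - \frac{1}{83}$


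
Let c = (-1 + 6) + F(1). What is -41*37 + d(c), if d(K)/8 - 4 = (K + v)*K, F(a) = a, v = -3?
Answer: -1341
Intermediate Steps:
c = 6 (c = (-1 + 6) + 1 = 5 + 1 = 6)
d(K) = 32 + 8*K*(-3 + K) (d(K) = 32 + 8*((K - 3)*K) = 32 + 8*((-3 + K)*K) = 32 + 8*(K*(-3 + K)) = 32 + 8*K*(-3 + K))
-41*37 + d(c) = -41*37 + (32 - 24*6 + 8*6**2) = -1517 + (32 - 144 + 8*36) = -1517 + (32 - 144 + 288) = -1517 + 176 = -1341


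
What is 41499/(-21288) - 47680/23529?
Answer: -663813937/166961784 ≈ -3.9758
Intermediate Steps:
41499/(-21288) - 47680/23529 = 41499*(-1/21288) - 47680*1/23529 = -13833/7096 - 47680/23529 = -663813937/166961784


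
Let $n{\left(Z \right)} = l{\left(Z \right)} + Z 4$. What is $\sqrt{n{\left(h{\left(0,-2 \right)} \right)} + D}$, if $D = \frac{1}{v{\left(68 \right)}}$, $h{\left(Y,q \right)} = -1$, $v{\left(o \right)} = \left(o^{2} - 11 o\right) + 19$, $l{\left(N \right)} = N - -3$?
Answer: $\frac{i \sqrt{30338155}}{3895} \approx 1.4141 i$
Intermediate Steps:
$l{\left(N \right)} = 3 + N$ ($l{\left(N \right)} = N + 3 = 3 + N$)
$v{\left(o \right)} = 19 + o^{2} - 11 o$
$n{\left(Z \right)} = 3 + 5 Z$ ($n{\left(Z \right)} = \left(3 + Z\right) + Z 4 = \left(3 + Z\right) + 4 Z = 3 + 5 Z$)
$D = \frac{1}{3895}$ ($D = \frac{1}{19 + 68^{2} - 748} = \frac{1}{19 + 4624 - 748} = \frac{1}{3895} \approx 0.00025674$)
$\sqrt{n{\left(h{\left(0,-2 \right)} \right)} + D} = \sqrt{\left(3 + 5 \left(-1\right)\right) + \frac{1}{3895}} = \sqrt{\left(3 - 5\right) + \frac{1}{3895}} = \sqrt{-2 + \frac{1}{3895}} = \sqrt{- \frac{7789}{3895}} = \frac{i \sqrt{30338155}}{3895}$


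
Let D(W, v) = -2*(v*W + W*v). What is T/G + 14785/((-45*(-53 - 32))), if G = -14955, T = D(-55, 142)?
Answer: 1354889/762705 ≈ 1.7764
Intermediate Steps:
D(W, v) = -4*W*v (D(W, v) = -2*(W*v + W*v) = -4*W*v)
T = 31240 (T = -4*(-55)*142 = 31240)
T/G + 14785/((-45*(-53 - 32))) = 31240/(-14955) + 14785/((-45*(-53 - 32))) = 31240*(-1/14955) + 14785/((-45*(-85))) = -6248/2991 + 14785/3825 = -6248/2991 + 14785*(1/3825) = -6248/2991 + 2957/765 = 1354889/762705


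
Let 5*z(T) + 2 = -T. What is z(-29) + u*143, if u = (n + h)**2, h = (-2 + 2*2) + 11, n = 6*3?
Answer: 687142/5 ≈ 1.3743e+5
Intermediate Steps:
n = 18
z(T) = -2/5 - T/5 (z(T) = -2/5 + (-T)/5 = -2/5 - T/5)
h = 13 (h = (-2 + 4) + 11 = 2 + 11 = 13)
u = 961 (u = (18 + 13)**2 = 31**2 = 961)
z(-29) + u*143 = (-2/5 - 1/5*(-29)) + 961*143 = (-2/5 + 29/5) + 137423 = 27/5 + 137423 = 687142/5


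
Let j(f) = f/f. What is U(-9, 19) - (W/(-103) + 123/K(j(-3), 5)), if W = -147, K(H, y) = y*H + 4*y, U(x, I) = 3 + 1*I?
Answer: 40306/2575 ≈ 15.653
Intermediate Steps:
j(f) = 1
U(x, I) = 3 + I
K(H, y) = 4*y + H*y (K(H, y) = H*y + 4*y = 4*y + H*y)
U(-9, 19) - (W/(-103) + 123/K(j(-3), 5)) = (3 + 19) - (-147/(-103) + 123/((5*(4 + 1)))) = 22 - (-147*(-1/103) + 123/((5*5))) = 22 - (147/103 + 123/25) = 22 - 1*16344/2575 = 22 - 16344/2575 = 40306/2575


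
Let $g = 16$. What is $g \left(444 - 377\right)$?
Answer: $1072$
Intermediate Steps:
$g \left(444 - 377\right) = 16 \left(444 - 377\right) = 16 \cdot 67 = 1072$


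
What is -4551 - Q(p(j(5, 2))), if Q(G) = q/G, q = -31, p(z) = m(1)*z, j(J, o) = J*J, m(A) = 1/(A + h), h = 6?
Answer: -113558/25 ≈ -4542.3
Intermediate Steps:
m(A) = 1/(6 + A) (m(A) = 1/(A + 6) = 1/(6 + A))
j(J, o) = J**2
p(z) = z/7 (p(z) = z/(6 + 1) = z/7)
Q(G) = -31/G
-4551 - Q(p(j(5, 2))) = -4551 - (-31)/((1/7)*5**2) = -4551 - (-31)/((1/7)*25) = -4551 - (-31)/25/7 = -4551 - (-31)*7/25 = -4551 - 1*(-217/25) = -4551 + 217/25 = -113558/25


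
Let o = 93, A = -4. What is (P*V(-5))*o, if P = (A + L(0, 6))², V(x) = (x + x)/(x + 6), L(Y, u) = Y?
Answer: -14880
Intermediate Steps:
V(x) = 2*x/(6 + x) (V(x) = (2*x)/(6 + x) = 2*x/(6 + x))
P = 16 (P = (-4 + 0)² = (-4)² = 16)
(P*V(-5))*o = (16*(2*(-5)/(6 - 5)))*93 = (16*(2*(-5)/1))*93 = (16*(2*(-5)*1))*93 = (16*(-10))*93 = -160*93 = -14880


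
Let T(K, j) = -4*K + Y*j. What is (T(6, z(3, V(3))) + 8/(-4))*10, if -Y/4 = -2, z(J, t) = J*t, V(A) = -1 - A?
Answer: -1220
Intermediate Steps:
Y = 8 (Y = -4*(-2) = 8)
T(K, j) = -4*K + 8*j
(T(6, z(3, V(3))) + 8/(-4))*10 = ((-4*6 + 8*(3*(-1 - 1*3))) + 8/(-4))*10 = ((-24 + 8*(3*(-1 - 3))) + 8*(-¼))*10 = ((-24 + 8*(3*(-4))) - 2)*10 = ((-24 + 8*(-12)) - 2)*10 = ((-24 - 96) - 2)*10 = (-120 - 2)*10 = -122*10 = -1220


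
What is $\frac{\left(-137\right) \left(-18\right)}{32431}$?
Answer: $\frac{2466}{32431} \approx 0.076038$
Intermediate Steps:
$\frac{\left(-137\right) \left(-18\right)}{32431} = 2466 \cdot \frac{1}{32431} = \frac{2466}{32431}$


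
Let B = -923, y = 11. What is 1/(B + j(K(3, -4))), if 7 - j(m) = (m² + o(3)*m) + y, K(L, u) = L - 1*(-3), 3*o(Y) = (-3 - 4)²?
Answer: -1/1061 ≈ -0.00094251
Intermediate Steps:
o(Y) = 49/3 (o(Y) = (-3 - 4)²/3 = (⅓)*(-7)² = (⅓)*49 = 49/3)
K(L, u) = 3 + L (K(L, u) = L + 3 = 3 + L)
j(m) = -4 - m² - 49*m/3 (j(m) = 7 - ((m² + 49*m/3) + 11) = 7 - (11 + m² + 49*m/3) = 7 + (-11 - m² - 49*m/3) = -4 - m² - 49*m/3)
1/(B + j(K(3, -4))) = 1/(-923 + (-4 - (3 + 3)² - 49*(3 + 3)/3)) = 1/(-923 + (-4 - 1*6² - 49/3*6)) = 1/(-923 + (-4 - 1*36 - 98)) = 1/(-923 + (-4 - 36 - 98)) = 1/(-923 - 138) = 1/(-1061) = -1/1061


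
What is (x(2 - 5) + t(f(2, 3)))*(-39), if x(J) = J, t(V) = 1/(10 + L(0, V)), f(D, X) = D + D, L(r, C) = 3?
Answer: 114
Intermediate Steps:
f(D, X) = 2*D
t(V) = 1/13 (t(V) = 1/(10 + 3) = 1/13)
(x(2 - 5) + t(f(2, 3)))*(-39) = ((2 - 5) + 1/13)*(-39) = (-3 + 1/13)*(-39) = -38/13*(-39) = 114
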